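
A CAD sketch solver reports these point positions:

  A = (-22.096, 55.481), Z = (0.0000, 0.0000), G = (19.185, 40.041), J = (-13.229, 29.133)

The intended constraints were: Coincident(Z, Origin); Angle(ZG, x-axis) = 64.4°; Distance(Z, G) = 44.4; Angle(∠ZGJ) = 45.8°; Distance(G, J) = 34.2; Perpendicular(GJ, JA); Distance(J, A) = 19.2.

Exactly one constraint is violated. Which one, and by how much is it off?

Distance(J, A) = 19.2 — off by 8.60.

Z = (0.00, 0.00) ✓; ZG at 64.40° ✓; |ZG| = 44.40 ✓; ∠ZGJ = 45.80° ✓; |GJ| = 34.20 ✓; ∠(GJ, JA) = 90.00° ✓; |JA| = 27.80 ✗.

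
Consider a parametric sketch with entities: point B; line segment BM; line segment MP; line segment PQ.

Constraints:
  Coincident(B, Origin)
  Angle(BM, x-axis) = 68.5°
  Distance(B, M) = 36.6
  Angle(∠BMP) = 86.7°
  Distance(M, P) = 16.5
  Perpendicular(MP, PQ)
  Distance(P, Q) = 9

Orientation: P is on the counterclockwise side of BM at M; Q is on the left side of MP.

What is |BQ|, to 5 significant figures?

31.074

B is at the origin; BM runs at 68.5° with length 36.6, so M = 36.6·(cos 68.5°, sin 68.5°) = (13.414, 34.053). ∠BMP = 86.7°, so MP runs at 68.5° + (180° − 86.7°) = 161.80° from the x-axis; with |MP| = 16.5, P = M + 16.5·(cos 161.80°, sin 161.80°) = (-2.2606, 39.207). The perpendicularity gives PQ at right angles to MP; with |PQ| = 9.0 on the left of MP, Q = P + 9.0·(-0.31233, -0.94997) = (-5.0716, 30.657). Then |BQ| = |Q − B| = 31.074.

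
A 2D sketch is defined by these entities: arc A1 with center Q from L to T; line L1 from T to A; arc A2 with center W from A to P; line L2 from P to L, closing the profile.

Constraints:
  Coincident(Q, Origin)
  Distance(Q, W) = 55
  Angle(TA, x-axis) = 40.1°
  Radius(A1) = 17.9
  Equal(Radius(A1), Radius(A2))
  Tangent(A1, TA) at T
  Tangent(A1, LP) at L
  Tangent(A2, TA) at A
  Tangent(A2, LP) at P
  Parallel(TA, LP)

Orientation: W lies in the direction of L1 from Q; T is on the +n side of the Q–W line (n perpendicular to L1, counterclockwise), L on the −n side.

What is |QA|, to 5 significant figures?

57.840

Tangency of A1 to both parallel lines with radius 17.9 puts T and L at Q ± 17.9·n: T = (-11.530, 13.692), L = (11.530, -13.692). Equal radii place A and P the same way about W: A = W + 17.9·n = (30.541, 49.119), P = W − 17.9·n = (53.600, 21.735). Then |QA| = |A − Q| = 57.840.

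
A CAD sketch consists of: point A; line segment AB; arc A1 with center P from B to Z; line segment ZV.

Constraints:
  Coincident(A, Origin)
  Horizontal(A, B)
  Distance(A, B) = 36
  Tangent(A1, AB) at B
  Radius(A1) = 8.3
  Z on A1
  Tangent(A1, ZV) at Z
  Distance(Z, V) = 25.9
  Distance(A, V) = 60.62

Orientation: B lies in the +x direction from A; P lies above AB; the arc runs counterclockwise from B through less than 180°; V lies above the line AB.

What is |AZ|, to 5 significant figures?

44.096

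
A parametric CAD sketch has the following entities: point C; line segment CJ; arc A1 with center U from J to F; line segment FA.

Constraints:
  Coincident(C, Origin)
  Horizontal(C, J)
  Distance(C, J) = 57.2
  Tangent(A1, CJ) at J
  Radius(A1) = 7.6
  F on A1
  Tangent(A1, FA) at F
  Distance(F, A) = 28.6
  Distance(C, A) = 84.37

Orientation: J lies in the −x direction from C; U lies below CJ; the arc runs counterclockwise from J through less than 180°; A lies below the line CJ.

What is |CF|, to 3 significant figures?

63.4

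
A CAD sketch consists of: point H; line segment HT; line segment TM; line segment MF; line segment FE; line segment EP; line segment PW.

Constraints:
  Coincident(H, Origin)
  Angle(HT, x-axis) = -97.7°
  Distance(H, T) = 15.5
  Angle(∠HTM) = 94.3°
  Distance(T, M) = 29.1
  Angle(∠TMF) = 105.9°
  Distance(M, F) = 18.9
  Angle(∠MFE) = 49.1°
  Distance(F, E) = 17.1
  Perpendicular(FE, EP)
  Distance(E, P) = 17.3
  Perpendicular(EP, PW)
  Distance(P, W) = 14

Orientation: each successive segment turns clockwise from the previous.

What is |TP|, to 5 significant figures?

26.516

H is at the origin; HT runs at -97.7° with length 15.5, so T = (-2.0768, -15.360). ∠HTM = 94.3° gives TM at 176.60° from the x-axis; with |TM| = 29.1, M = (-31.126, -13.634). ∠TMF = 105.9° gives MF at 102.50° from the x-axis; with |MF| = 18.9, F = (-35.216, 4.8176). ∠MFE = 49.1° gives FE at -28.400° from the x-axis; with |FE| = 17.1, E = (-20.174, -3.3156). FE is perpendicular to EP, so EP runs at -118.40°; with |EP| = 17.3, P = (-28.403, -18.534). Then |TP| = |P − T| = 26.516.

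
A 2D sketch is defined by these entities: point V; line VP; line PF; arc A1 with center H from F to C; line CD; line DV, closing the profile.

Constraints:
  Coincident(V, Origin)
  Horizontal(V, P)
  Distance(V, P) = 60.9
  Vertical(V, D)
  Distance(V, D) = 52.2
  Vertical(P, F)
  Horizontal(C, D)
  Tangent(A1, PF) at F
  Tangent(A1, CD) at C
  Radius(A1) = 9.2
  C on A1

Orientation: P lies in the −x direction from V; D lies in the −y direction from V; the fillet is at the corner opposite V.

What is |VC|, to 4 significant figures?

73.47

The virtual corner opposite V is at (-60.90, -52.20). Since A1 is tangent to PF there, HF ⟂ PF and A1 meets CD tangentially, so HC is at right angles to CD, with radius 9.2, so the center H sits 9.2 in from both sides at H = (-51.70, -43.00). That places the tangent points at F = (-60.90, -43.00) on PF and C = (-51.70, -52.20) on CD. Then |VC| = |C − V| = 73.47.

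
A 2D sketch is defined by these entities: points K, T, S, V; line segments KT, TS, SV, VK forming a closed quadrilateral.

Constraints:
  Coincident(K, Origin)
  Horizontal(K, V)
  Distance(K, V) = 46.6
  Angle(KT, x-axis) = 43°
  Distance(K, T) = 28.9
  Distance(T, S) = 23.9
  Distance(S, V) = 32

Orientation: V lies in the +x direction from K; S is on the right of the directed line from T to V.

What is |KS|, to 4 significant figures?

15.14

Checks: |TS| = 23.90 ✓; |SV| = 32.00 ✓.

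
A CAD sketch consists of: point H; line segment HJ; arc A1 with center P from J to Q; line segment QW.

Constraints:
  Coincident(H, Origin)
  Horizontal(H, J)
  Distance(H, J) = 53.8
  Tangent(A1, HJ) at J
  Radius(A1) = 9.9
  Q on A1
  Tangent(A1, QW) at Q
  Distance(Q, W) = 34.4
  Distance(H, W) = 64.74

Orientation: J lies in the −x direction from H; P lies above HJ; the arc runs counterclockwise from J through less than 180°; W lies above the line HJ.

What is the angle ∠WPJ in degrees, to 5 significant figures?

168.37°

Checks: |PQ| = 9.900 ✓; ∠(PQ, QW) = 90.00° ✓; |QW| = 34.40 ✓; |HW| = 64.74 ✓.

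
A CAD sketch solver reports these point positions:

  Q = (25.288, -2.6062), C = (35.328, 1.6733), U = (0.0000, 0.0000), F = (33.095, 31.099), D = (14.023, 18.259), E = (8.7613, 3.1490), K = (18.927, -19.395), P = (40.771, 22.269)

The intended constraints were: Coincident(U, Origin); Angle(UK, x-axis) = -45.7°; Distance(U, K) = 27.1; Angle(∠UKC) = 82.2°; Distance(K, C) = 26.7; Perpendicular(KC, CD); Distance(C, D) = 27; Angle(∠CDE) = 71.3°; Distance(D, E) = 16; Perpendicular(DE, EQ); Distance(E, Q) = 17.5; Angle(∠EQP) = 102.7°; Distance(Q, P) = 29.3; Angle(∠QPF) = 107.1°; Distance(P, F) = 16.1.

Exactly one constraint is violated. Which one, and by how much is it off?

Distance(P, F) = 16.1 — off by 4.40.

U = (0.00, 0.00) ✓; UK at -45.70° ✓; |UK| = 27.10 ✓; ∠UKC = 82.20° ✓; |KC| = 26.70 ✓; ∠(KC, CD) = 90.00° ✓; |CD| = 27.00 ✓; ∠CDE = 71.30° ✓; |DE| = 16.00 ✓; ∠(DE, EQ) = 90.00° ✓; |EQ| = 17.50 ✓; ∠EQP = 102.7° ✓; |QP| = 29.30 ✓; ∠QPF = 107.1° ✓; |PF| = 11.70 ✗.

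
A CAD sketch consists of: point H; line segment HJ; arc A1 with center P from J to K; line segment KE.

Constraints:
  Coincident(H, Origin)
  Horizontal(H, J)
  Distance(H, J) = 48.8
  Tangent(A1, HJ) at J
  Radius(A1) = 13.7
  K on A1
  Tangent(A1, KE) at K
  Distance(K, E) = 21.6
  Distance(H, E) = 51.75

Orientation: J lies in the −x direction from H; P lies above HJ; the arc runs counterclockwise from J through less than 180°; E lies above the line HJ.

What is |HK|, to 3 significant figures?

38.1

Checks: |PK| = 13.70 ✓; ∠(PK, KE) = 90.00° ✓; |KE| = 21.60 ✓; |HE| = 51.75 ✓.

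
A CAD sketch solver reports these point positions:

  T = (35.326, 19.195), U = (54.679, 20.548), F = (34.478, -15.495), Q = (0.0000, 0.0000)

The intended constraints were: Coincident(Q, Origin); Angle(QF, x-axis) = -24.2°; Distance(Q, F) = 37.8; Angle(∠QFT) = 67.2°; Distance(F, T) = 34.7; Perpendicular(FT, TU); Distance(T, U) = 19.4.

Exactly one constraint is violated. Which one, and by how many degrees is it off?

Perpendicular(FT, TU) — off by 5.40°.

Q = (0.00, 0.00) ✓; QF at -24.20° ✓; |QF| = 37.80 ✓; ∠QFT = 67.20° ✓; |FT| = 34.70 ✓; ∠(FT, TU) = 84.60° ✗; |TU| = 19.40 ✓.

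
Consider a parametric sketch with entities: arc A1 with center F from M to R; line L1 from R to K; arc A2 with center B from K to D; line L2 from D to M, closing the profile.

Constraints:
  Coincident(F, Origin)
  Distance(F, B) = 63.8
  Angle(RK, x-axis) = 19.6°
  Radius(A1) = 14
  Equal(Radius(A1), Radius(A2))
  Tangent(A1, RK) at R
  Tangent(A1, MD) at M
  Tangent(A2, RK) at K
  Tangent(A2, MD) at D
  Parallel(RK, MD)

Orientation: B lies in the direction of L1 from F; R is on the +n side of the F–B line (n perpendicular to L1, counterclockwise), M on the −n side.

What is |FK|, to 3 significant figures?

65.3

The slot axis is L1's direction at 19.6°, so u = (cos 19.6°, sin 19.6°) = (0.942, 0.335) and n = (−sin 19.6°, cos 19.6°) = (-0.335, 0.942). F is at the origin and B lies 63.8 along u from F, so B = 63.8·u = (60.1, 21.4). Tangency of A1 to both parallel lines with radius 14.0 puts R and M at F ± 14.0·n: R = (-4.70, 13.2), M = (4.70, -13.2). Equal radii place K and D the same way about B: K = B + 14.0·n = (55.4, 34.6), D = B − 14.0·n = (64.8, 8.21). Then |FK| = |K − F| = 65.3.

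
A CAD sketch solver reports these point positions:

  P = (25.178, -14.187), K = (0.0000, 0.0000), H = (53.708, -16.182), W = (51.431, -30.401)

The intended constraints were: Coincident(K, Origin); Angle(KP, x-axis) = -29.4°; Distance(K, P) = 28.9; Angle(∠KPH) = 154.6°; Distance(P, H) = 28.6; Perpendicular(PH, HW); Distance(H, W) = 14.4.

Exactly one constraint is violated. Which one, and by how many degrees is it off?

Perpendicular(PH, HW) — off by 5.10°.

K = (0.00, 0.00) ✓; KP at -29.40° ✓; |KP| = 28.90 ✓; ∠KPH = 154.6° ✓; |PH| = 28.60 ✓; ∠(PH, HW) = 95.10° ✗; |HW| = 14.40 ✓.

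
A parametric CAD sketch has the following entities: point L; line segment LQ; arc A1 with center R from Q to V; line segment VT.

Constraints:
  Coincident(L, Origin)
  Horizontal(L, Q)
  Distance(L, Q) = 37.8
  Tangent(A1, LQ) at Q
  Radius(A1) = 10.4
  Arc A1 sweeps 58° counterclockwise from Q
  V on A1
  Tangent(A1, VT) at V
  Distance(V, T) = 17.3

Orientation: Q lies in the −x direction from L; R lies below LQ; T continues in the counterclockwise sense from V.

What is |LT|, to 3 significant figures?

59.1

L is at the origin; L and Q share the same y with |LQ| = 37.8 and Q on the −x side, so Q = (-37.8, 0.00). The tangent condition forces RQ to be normal to LQ, so R = Q + (0, -10.4) = (-37.8, -10.4). On A1, Q sits at bearing 90° from R; a 58° counterclockwise sweep puts V at bearing 148°, so V = R + 10.4·(cos 148°, sin 148°) = (-46.6, -4.89). Since A1 is tangent to VT there, RV ⟂ VT, so VT runs along (−sin 148°, cos 148°); with |VT| = 17.3, T = (-55.8, -19.6). Then |LT| = |T − L| = 59.1.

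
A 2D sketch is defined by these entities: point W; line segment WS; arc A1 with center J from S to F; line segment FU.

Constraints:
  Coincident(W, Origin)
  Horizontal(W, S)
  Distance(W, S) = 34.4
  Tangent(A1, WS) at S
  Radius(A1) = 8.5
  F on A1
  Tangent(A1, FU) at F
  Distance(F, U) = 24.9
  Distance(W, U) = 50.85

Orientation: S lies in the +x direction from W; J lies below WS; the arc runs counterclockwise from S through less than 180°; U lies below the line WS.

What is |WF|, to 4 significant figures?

29.30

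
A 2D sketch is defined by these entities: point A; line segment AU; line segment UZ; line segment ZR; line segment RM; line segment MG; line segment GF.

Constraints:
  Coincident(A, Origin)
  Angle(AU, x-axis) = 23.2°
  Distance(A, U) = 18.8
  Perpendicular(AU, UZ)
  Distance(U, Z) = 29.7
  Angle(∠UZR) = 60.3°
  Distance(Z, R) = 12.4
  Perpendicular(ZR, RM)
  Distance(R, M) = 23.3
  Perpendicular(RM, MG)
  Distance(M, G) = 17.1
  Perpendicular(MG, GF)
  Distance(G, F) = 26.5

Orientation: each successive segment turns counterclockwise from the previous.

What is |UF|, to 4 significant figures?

34.90

A is at the origin; AU runs at 23.2° with length 18.8, so U = (17.28, 7.406). AU ⟂ UZ, so UZ runs at 113.2°; with |UZ| = 29.7, Z = (5.580, 34.70). ∠UZR = 60.3° gives ZR at -127.1° from the x-axis; with |ZR| = 12.4, R = (-1.900, 24.81). ZR ⟂ RM, so RM runs at -37.10°; with |RM| = 23.3, M = (16.68, 10.76). The perpendicularity gives MG at right angles to RM, so MG runs at 52.90°; with |MG| = 17.1, G = (27.00, 24.40). MG is perpendicular to GF, so GF runs at 142.9°; with |GF| = 26.5, F = (5.862, 40.38). Then |UF| = |F − U| = 34.90.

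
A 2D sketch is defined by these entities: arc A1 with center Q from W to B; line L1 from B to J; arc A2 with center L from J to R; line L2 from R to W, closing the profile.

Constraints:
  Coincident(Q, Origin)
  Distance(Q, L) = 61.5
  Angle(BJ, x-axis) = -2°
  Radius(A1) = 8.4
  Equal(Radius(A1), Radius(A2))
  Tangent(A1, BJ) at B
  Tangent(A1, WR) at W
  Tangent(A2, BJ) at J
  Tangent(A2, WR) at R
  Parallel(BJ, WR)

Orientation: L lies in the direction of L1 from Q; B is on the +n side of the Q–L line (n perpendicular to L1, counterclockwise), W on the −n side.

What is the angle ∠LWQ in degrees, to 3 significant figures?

82.2°

The slot axis is L1's direction at -2.0°, so u = (cos -2.0°, sin -2.0°) = (0.999, -0.0349) and n = (−sin -2.0°, cos -2.0°) = (0.0349, 0.999). Q is at the origin and L lies 61.5 along u from Q, so L = 61.5·u = (61.5, -2.15). Tangency of A1 to both parallel lines with radius 8.4 puts B and W at Q ± 8.4·n: B = (0.293, 8.39), W = (-0.293, -8.39). Then cos ∠LWQ = WL·WQ / (|WL||WQ|), giving 82.2°.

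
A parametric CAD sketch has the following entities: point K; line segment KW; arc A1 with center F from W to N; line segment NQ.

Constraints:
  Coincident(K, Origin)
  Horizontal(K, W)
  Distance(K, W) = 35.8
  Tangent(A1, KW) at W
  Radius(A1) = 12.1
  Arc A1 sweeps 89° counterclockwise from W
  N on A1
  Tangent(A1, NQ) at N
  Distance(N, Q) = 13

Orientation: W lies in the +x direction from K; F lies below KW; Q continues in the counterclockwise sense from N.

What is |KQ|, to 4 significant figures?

34.21

On A1, W sits at bearing 90° from F; an 89° counterclockwise sweep puts N at bearing 179°, so N = F + 12.1·(cos 179°, sin 179°) = (23.70, -11.89). Since A1 is tangent to NQ there, FN ⟂ NQ, so NQ runs along (−sin 179°, cos 179°); with |NQ| = 13.0, Q = (23.47, -24.89). Then |KQ| = |Q − K| = 34.21.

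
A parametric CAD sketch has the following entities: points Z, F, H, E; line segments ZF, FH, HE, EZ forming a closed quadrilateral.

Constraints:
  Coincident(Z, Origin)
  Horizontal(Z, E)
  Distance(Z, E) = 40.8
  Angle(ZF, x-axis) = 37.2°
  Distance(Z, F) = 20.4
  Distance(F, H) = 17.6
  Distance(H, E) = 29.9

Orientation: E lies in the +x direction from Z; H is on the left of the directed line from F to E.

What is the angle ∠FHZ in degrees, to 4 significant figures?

8.574°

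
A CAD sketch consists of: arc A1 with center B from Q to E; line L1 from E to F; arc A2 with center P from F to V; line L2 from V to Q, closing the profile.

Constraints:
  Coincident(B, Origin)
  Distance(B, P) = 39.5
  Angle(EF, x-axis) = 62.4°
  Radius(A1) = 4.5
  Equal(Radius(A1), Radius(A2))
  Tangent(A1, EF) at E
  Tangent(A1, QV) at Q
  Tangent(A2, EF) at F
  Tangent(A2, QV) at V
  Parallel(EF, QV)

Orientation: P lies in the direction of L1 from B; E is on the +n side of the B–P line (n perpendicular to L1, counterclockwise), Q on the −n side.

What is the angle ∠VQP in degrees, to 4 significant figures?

6.499°

The slot axis is L1's direction at 62.4°, so u = (cos 62.4°, sin 62.4°) = (0.4633, 0.8862) and n = (−sin 62.4°, cos 62.4°) = (-0.8862, 0.4633). B is at the origin and P lies 39.5 along u from B, so P = 39.5·u = (18.30, 35.01). Tangency of A1 to both parallel lines with radius 4.5 puts E and Q at B ± 4.5·n: E = (-3.988, 2.085), Q = (3.988, -2.085). Equal radii place F and V the same way about P: F = P + 4.5·n = (14.31, 37.09), V = P − 4.5·n = (22.29, 32.92). Then cos ∠VQP = QV·QP / (|QV||QP|), giving 6.499°.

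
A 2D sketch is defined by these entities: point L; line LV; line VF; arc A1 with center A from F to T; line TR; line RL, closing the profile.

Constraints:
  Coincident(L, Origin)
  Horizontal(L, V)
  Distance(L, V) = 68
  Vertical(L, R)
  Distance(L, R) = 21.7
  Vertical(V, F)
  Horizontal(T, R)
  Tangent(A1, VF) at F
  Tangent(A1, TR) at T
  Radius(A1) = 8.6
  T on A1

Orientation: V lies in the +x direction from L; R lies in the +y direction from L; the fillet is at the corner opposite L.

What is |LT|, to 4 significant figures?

63.24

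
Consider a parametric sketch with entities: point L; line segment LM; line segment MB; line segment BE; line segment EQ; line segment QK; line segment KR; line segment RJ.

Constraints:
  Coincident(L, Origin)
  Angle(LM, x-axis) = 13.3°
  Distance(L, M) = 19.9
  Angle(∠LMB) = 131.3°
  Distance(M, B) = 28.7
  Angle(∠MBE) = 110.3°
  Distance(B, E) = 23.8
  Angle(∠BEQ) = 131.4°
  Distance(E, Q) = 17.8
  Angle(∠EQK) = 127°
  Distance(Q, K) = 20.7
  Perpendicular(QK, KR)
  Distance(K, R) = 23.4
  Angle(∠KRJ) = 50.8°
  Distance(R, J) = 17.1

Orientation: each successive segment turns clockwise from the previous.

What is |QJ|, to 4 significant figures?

14.63

QK ⟂ KR, so KR runs at 63.30°; with |KR| = 23.4, R = (12.62, -12.71). ∠KRJ = 50.8° gives RJ at -65.90° from the x-axis; with |RJ| = 17.1, J = (19.61, -28.32). Then |QJ| = |J − Q| = 14.63.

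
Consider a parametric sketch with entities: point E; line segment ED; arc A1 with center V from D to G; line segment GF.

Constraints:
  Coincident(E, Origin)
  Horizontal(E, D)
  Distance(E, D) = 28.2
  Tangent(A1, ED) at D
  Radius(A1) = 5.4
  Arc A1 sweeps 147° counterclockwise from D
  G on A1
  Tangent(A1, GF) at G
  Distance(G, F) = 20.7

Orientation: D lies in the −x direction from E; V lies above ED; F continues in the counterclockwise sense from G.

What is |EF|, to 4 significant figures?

47.60

E is at the origin; ED is horizontal with |ED| = 28.2 and D on the −x side, so D = (-28.20, 0.000). A1 meets ED tangentially, so VD is at right angles to ED, so V = D + (0, 5.4) = (-28.20, 5.400). On A1, D sits at bearing -90° from V; a 147° counterclockwise sweep puts G at bearing 57°, so G = V + 5.4·(cos 57°, sin 57°) = (-25.26, 9.929). A1 meets GF tangentially, so VG is at right angles to GF, so GF runs along (−sin 57°, cos 57°); with |GF| = 20.7, F = (-42.62, 21.20). Then |EF| = |F − E| = 47.60.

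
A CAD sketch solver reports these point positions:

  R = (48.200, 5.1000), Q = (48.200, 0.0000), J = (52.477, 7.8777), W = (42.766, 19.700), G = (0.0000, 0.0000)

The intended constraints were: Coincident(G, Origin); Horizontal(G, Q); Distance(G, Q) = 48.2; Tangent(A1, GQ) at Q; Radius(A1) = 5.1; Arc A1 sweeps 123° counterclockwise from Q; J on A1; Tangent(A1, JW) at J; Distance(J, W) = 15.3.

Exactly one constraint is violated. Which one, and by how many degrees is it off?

Tangent(A1, JW) at J — off by 6.40°.

G = (0.00, 0.00) ✓; G.y = 0.00, Q.y = 0.00 ✓; |GQ| = 48.20 ✓; ∠(RQ, QG) = 90.00° ✓; |RQ| = 5.100 ✓; bearing(R→J) − bearing(R→Q) = 123.0° ✓; |RJ| = 5.100 ✓; ∠(RJ, JW) = 83.60° ✗; |JW| = 15.30 ✓.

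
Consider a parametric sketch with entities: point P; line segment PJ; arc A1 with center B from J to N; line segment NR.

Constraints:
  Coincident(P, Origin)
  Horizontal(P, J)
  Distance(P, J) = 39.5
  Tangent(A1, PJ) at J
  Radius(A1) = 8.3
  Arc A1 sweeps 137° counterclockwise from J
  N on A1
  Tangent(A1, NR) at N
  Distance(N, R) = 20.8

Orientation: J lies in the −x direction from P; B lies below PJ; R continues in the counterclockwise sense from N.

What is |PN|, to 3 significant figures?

47.4

P is at the origin; P and J share the same y with |PJ| = 39.5 and J on the −x side, so J = (-39.5, 0.00). The tangent condition forces BJ to be normal to PJ, so B = J + (0, -8.3) = (-39.5, -8.30). On A1, J sits at bearing 90° from B; a 137° counterclockwise sweep puts N at bearing 227°, so N = B + 8.3·(cos 227°, sin 227°) = (-45.2, -14.4). Then |PN| = |N − P| = 47.4.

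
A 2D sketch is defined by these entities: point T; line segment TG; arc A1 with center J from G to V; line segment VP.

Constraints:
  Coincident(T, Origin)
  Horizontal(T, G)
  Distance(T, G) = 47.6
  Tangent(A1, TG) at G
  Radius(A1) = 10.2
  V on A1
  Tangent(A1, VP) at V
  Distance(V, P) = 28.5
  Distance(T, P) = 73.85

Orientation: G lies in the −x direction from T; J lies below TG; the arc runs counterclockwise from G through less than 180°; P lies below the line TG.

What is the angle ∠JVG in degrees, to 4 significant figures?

52.78°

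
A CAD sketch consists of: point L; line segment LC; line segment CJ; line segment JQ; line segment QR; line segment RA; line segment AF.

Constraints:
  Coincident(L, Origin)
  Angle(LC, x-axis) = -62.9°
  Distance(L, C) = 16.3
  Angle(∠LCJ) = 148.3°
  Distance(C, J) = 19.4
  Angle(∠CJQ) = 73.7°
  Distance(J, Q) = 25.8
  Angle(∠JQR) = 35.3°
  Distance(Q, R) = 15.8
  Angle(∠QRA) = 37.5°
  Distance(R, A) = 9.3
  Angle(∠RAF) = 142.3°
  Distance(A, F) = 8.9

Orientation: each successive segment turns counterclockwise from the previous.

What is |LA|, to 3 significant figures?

29.3

∠JQR = 35.3° gives QR at -140° from the x-axis; with |QR| = 15.8, R = (18.5, -9.74). ∠QRA = 37.5° gives RA at 2.30° from the x-axis; with |RA| = 9.3, A = (27.8, -9.37). Then |LA| = |A − L| = 29.3.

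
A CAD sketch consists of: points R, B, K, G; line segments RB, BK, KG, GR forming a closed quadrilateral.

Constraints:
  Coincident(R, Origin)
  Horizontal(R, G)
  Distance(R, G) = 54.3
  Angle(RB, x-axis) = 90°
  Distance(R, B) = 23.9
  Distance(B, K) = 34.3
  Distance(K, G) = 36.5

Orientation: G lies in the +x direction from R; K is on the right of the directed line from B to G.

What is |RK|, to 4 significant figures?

18.90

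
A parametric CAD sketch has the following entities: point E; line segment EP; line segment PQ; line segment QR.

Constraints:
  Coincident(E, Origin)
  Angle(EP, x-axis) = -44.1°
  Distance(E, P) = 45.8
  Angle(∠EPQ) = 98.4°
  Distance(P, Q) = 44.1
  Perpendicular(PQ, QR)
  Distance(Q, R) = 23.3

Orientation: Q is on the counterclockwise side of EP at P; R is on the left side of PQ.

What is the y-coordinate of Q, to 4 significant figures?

-5.026

E is at the origin; EP runs at -44.1° with length 45.8, so P = 45.8·(cos -44.1°, sin -44.1°) = (32.89, -31.87). ∠EPQ = 98.4°, so PQ runs at -44.1° + (180° − 98.4°) = 37.50° from the x-axis; with |PQ| = 44.1, Q = P + 44.1·(cos 37.50°, sin 37.50°) = (67.88, -5.026). So Q.y = -5.026.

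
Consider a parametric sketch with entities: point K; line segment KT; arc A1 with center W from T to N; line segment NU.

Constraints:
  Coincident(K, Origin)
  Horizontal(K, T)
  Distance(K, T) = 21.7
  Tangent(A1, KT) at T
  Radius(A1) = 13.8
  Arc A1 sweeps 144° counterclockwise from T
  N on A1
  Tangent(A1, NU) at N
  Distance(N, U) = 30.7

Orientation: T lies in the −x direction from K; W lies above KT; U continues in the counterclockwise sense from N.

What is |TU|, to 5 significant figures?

46.147

On A1, T sits at bearing -90° from W; a 144° counterclockwise sweep puts N at bearing 54°, so N = W + 13.8·(cos 54°, sin 54°) = (-13.589, 24.964). Since A1 is tangent to NU there, WN ⟂ NU, so NU runs along (−sin 54°, cos 54°); with |NU| = 30.7, U = (-38.425, 43.009). Then |TU| = |U − T| = 46.147.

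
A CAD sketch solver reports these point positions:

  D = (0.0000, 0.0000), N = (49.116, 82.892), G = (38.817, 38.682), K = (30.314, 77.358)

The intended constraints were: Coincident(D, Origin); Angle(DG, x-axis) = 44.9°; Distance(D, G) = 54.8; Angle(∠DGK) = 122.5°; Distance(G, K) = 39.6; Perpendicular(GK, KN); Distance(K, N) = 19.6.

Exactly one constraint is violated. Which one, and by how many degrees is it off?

Perpendicular(GK, KN) — off by 4.00°.

D = (0.00, 0.00) ✓; DG at 44.90° ✓; |DG| = 54.80 ✓; ∠DGK = 122.5° ✓; |GK| = 39.60 ✓; ∠(GK, KN) = 86.00° ✗; |KN| = 19.60 ✓.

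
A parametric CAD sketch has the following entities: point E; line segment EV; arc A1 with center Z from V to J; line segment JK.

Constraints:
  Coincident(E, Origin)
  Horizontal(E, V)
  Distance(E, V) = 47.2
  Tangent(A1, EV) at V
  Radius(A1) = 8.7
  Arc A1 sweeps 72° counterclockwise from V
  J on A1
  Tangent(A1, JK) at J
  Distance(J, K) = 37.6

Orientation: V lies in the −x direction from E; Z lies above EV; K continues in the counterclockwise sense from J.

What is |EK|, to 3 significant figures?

49.9

E is at the origin; E and V share the same y with |EV| = 47.2 and V on the −x side, so V = (-47.2, 0.00). A1 meets EV tangentially, so ZV is at right angles to EV, so Z = V + (0, 8.7) = (-47.2, 8.70). On A1, V sits at bearing -90° from Z; a 72° counterclockwise sweep puts J at bearing -18°, so J = Z + 8.7·(cos -18°, sin -18°) = (-38.9, 6.01). Tangency of A1 to JK means the radius ZJ is perpendicular to JK, so JK runs along (−sin -18°, cos -18°); with |JK| = 37.6, K = (-27.3, 41.8). Then |EK| = |K − E| = 49.9.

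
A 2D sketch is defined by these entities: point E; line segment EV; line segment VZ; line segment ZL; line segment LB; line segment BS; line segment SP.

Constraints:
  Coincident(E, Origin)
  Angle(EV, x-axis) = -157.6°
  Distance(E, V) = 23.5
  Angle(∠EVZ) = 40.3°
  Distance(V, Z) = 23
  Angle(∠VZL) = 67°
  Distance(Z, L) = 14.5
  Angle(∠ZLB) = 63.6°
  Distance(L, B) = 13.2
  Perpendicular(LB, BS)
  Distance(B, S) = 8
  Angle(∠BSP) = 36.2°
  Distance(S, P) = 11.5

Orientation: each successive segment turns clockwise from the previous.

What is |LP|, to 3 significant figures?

6.53

E is at the origin; EV runs at -157.6° with length 23.5, so V = (-21.7, -8.96). ∠EVZ = 40.3° gives VZ at 62.7° from the x-axis; with |VZ| = 23.0, Z = (-11.2, 11.5). ∠VZL = 67.0° gives ZL at -50.3° from the x-axis; with |ZL| = 14.5, L = (-1.92, 0.327). ∠ZLB = 63.6° gives LB at -167° from the x-axis; with |LB| = 13.2, B = (-14.8, -2.71). The perpendicularity gives BS at right angles to LB, so BS runs at 103°; with |BS| = 8.0, S = (-16.6, 5.08). ∠BSP = 36.2° gives SP at -40.5° from the x-axis; with |SP| = 11.5, P = (-7.86, -2.39). Then |LP| = |P − L| = 6.53.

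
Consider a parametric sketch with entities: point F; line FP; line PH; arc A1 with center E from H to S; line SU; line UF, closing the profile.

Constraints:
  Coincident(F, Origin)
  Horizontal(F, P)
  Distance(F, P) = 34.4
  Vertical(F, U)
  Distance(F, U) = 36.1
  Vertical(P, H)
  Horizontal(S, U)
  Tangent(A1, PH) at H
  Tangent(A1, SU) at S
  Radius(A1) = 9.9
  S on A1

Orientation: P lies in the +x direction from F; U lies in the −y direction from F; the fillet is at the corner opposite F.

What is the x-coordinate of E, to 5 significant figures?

24.500

F is at the origin; FP is horizontal with |FP| = 34.4 and P on the +x side, so P = (34.400, 0.0000). FU is vertical with |FU| = 36.1 and U on the −y side, so U = (0.0000, -36.100). The virtual corner opposite F is at (34.400, -36.100). Tangency of A1 to PH means the radius EH is perpendicular to PH and A1 meets SU tangentially, so ES is at right angles to SU, with radius 9.9, so the center E sits 9.9 in from both sides at E = (24.500, -26.200). So E.x = 24.500.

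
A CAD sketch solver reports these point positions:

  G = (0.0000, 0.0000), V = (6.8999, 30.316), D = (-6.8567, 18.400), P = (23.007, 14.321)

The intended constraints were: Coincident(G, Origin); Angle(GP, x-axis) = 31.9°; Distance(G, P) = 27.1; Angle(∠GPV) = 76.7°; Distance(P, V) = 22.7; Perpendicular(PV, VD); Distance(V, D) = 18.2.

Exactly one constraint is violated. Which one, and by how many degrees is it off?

Perpendicular(PV, VD) — off by 4.30°.

G = (0.00, 0.00) ✓; GP at 31.90° ✓; |GP| = 27.10 ✓; ∠GPV = 76.70° ✓; |PV| = 22.70 ✓; ∠(PV, VD) = 85.70° ✗; |VD| = 18.20 ✓.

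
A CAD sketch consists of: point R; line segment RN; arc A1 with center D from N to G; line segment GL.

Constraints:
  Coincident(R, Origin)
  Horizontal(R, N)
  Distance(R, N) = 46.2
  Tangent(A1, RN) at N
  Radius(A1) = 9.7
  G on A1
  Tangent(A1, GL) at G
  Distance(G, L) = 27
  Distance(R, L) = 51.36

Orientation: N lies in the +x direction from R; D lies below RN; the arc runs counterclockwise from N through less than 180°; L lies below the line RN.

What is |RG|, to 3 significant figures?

37.7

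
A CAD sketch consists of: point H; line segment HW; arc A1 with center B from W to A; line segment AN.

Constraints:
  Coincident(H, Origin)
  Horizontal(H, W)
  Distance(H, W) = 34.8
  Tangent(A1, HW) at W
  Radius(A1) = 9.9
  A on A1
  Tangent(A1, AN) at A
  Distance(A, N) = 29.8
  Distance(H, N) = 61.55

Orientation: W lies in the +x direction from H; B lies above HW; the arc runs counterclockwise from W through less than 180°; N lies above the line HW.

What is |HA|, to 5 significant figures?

45.474

Checks: ∠(BW, WH) = 90.00° ✓; |BW| = 9.900 ✓; |BA| = 9.900 ✓; ∠(BA, AN) = 90.00° ✓; |AN| = 29.80 ✓; |HN| = 61.55 ✓.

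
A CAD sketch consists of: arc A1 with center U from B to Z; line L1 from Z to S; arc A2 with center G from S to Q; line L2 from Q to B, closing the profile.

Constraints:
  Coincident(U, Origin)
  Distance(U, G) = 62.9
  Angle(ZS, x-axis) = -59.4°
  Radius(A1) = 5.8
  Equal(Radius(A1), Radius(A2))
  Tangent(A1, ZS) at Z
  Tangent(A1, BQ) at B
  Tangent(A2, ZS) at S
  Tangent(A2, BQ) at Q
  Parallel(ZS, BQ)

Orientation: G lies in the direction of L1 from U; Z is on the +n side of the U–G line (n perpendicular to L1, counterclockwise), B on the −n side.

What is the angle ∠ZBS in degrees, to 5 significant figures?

79.551°

The slot axis is L1's direction at -59.4°, so u = (cos -59.4°, sin -59.4°) = (0.50904, -0.86074) and n = (−sin -59.4°, cos -59.4°) = (0.86074, 0.50904). U is at the origin and G lies 62.9 along u from U, so G = 62.9·u = (32.019, -54.141). Tangency of A1 to both parallel lines with radius 5.8 puts Z and B at U ± 5.8·n: Z = (4.9923, 2.9524), B = (-4.9923, -2.9524). Equal radii place S and Q the same way about G: S = G + 5.8·n = (37.011, -51.188), Q = G − 5.8·n = (27.026, -57.093). Then cos ∠ZBS = BZ·BS / (|BZ||BS|), giving 79.551°.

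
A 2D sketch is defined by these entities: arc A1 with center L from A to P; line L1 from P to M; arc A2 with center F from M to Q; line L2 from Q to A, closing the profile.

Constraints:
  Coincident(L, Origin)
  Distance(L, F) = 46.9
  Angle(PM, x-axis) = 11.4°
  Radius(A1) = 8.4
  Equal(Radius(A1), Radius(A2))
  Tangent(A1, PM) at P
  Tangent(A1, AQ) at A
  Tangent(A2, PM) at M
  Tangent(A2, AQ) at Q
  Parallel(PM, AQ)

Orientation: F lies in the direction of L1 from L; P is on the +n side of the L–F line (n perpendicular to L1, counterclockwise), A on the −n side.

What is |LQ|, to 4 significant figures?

47.65

Tangency of A1 to both parallel lines with radius 8.4 puts P and A at L ± 8.4·n: P = (-1.660, 8.234), A = (1.660, -8.234). Equal radii place M and Q the same way about F: M = F + 8.4·n = (44.31, 17.50), Q = F − 8.4·n = (47.64, 1.036). Then |LQ| = |Q − L| = 47.65.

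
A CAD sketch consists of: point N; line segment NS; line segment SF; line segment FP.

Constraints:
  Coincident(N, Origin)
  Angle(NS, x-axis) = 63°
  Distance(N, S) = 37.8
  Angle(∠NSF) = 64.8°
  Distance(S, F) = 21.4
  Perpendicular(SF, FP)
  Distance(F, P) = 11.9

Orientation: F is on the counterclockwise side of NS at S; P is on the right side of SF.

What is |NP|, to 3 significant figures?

46.4

N is at the origin; NS runs at 63.0° with length 37.8, so S = 37.8·(cos 63.0°, sin 63.0°) = (17.2, 33.7). ∠NSF = 64.8°, so SF runs at 63.0° + (180° − 64.8°) = 178° from the x-axis; with |SF| = 21.4, F = S + 21.4·(cos 178°, sin 178°) = (-4.23, 34.4). SF ⟂ FP; with |FP| = 11.9 on the right of SF, P = F + 11.9·(0.0314, 1.00) = (-3.85, 46.2). Then |NP| = |P − N| = 46.4.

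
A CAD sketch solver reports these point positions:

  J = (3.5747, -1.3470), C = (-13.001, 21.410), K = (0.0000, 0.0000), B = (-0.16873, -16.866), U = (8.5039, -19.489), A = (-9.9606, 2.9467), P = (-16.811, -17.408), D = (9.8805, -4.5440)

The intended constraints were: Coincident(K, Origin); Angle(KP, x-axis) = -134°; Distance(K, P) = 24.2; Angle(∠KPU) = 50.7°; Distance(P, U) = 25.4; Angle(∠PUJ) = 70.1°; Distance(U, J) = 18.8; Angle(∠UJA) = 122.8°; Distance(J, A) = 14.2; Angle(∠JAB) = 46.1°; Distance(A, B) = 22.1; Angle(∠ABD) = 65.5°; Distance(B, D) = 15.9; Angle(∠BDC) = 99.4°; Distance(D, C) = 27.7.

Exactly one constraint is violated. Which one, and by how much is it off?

Distance(D, C) = 27.7 — off by 6.90.

K = (0.00, 0.00) ✓; KP at -134.0° ✓; |KP| = 24.20 ✓; ∠KPU = 50.70° ✓; |PU| = 25.40 ✓; ∠PUJ = 70.10° ✓; |UJ| = 18.80 ✓; ∠UJA = 122.8° ✓; |JA| = 14.20 ✓; ∠JAB = 46.10° ✓; |AB| = 22.10 ✓; ∠ABD = 65.50° ✓; |BD| = 15.90 ✓; ∠BDC = 99.40° ✓; |DC| = 34.60 ✗.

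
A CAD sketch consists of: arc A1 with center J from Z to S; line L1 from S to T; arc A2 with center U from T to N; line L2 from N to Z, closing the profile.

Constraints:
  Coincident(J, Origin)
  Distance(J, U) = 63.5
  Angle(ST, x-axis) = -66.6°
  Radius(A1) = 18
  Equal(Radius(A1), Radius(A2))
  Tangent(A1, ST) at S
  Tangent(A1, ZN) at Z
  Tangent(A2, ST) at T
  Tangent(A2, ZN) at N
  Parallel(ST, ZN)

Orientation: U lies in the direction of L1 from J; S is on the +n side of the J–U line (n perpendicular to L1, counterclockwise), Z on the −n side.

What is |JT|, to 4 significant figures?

66.00

The slot axis is L1's direction at -66.6°, so u = (cos -66.6°, sin -66.6°) = (0.3971, -0.9178) and n = (−sin -66.6°, cos -66.6°) = (0.9178, 0.3971). J is at the origin and U lies 63.5 along u from J, so U = 63.5·u = (25.22, -58.28). Tangency of A1 to both parallel lines with radius 18.0 puts S and Z at J ± 18.0·n: S = (16.52, 7.149), Z = (-16.52, -7.149). Equal radii place T and N the same way about U: T = U + 18.0·n = (41.74, -51.13), N = U − 18.0·n = (8.699, -65.43). Then |JT| = |T − J| = 66.00.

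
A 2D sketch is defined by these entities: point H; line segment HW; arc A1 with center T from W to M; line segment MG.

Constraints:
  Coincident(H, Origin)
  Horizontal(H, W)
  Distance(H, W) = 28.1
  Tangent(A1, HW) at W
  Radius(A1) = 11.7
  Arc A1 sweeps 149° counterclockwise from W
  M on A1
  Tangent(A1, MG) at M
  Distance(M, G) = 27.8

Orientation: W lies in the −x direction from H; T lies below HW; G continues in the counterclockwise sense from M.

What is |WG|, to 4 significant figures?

40.20

On A1, W sits at bearing 90° from T; a 149° counterclockwise sweep puts M at bearing 239°, so M = T + 11.7·(cos 239°, sin 239°) = (-34.13, -21.73). A1 meets MG tangentially, so TM is at right angles to MG, so MG runs along (−sin 239°, cos 239°); with |MG| = 27.8, G = (-10.30, -36.05). Then |WG| = |G − W| = 40.20.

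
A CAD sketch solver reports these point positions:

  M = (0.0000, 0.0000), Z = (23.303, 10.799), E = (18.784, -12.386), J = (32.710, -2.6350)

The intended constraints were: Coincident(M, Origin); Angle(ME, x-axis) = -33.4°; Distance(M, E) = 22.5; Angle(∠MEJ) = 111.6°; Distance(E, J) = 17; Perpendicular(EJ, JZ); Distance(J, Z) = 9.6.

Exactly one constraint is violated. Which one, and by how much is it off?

Distance(J, Z) = 9.6 — off by 6.80.

M = (0.00, 0.00) ✓; ME at -33.40° ✓; |ME| = 22.50 ✓; ∠MEJ = 111.6° ✓; |EJ| = 17.00 ✓; ∠(EJ, JZ) = 90.00° ✓; |JZ| = 16.40 ✗.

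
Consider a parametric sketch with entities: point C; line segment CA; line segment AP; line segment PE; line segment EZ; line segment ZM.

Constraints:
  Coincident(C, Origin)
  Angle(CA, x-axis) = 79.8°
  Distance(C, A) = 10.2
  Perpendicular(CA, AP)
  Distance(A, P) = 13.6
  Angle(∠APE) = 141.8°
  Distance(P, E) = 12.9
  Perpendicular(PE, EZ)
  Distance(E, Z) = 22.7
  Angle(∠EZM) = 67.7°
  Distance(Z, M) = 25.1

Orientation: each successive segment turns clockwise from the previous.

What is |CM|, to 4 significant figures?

6.774

The perpendicularity gives EZ at right angles to PE, so EZ runs at -138.4°; with |EZ| = 22.7, Z = (6.781, -17.09). ∠EZM = 67.7° gives ZM at 109.3° from the x-axis; with |ZM| = 25.1, M = (-1.515, 6.602). Then |CM| = |M − C| = 6.774.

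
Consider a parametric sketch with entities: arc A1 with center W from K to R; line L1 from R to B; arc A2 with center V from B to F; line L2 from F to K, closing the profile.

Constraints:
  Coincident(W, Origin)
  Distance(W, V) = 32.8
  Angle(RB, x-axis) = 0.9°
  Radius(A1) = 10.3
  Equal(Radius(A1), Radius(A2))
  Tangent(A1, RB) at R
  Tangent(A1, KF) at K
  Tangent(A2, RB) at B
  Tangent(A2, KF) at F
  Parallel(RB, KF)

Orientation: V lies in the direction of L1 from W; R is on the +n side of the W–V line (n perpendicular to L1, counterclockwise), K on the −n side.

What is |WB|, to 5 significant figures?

34.379

Tangency of A1 to both parallel lines with radius 10.3 puts R and K at W ± 10.3·n: R = (-0.16179, 10.299), K = (0.16179, -10.299). Equal radii place B and F the same way about V: B = V + 10.3·n = (32.634, 10.814), F = V − 10.3·n = (32.958, -9.7835). Then |WB| = |B − W| = 34.379.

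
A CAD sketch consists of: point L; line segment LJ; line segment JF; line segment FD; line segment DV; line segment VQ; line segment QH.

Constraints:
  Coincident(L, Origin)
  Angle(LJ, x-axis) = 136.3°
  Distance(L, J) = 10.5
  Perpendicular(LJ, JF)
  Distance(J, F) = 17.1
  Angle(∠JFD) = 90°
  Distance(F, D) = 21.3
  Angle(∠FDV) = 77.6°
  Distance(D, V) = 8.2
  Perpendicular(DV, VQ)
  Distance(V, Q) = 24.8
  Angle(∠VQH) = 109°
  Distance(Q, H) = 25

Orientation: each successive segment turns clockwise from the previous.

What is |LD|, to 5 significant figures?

20.225

L is at the origin; LJ runs at 136.3° with length 10.5, so J = (-7.5912, 7.2543). LJ is perpendicular to JF, so JF runs at 46.300°; with |JF| = 17.1, F = (4.2229, 19.617). ∠JFD = 90.0° gives FD at -43.700° from the x-axis; with |FD| = 21.3, D = (19.622, 4.9012). Then |LD| = |D − L| = 20.225.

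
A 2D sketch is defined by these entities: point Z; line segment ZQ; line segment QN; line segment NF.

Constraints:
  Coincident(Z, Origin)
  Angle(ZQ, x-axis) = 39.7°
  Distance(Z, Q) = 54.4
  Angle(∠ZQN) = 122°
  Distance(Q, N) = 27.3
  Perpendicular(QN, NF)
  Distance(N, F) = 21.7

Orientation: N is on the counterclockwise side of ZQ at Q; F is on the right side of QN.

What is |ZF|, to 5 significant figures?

88.044

Z is at the origin; ZQ runs at 39.7° with length 54.4, so Q = 54.4·(cos 39.7°, sin 39.7°) = (41.855, 34.749). ∠ZQN = 122.0°, so QN runs at 39.7° + (180° − 122.0°) = 97.700° from the x-axis; with |QN| = 27.3, N = Q + 27.3·(cos 97.700°, sin 97.700°) = (38.198, 61.803). The perpendicularity gives NF at right angles to QN; with |NF| = 21.7 on the right of QN, F = N + 21.7·(0.99098, 0.13399) = (59.702, 64.710). Then |ZF| = |F − Z| = 88.044.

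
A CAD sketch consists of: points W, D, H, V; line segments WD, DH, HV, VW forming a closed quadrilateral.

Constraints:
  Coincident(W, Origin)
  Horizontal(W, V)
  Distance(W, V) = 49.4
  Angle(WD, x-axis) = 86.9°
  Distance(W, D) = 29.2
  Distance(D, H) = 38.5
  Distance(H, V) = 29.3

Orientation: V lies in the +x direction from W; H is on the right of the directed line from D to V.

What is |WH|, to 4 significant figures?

20.90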